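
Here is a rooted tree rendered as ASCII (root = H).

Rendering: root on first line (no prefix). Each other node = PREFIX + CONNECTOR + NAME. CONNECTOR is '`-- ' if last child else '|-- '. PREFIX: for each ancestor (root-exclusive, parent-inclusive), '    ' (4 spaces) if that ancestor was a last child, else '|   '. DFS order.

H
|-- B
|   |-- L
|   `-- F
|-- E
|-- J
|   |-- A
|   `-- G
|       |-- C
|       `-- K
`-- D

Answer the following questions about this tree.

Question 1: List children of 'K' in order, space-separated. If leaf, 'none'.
Node K's children (from adjacency): (leaf)

Answer: none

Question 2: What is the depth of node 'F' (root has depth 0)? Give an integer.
Path from root to F: H -> B -> F
Depth = number of edges = 2

Answer: 2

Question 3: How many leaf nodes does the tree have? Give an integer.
Answer: 7

Derivation:
Leaves (nodes with no children): A, C, D, E, F, K, L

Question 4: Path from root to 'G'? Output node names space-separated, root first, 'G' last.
Walk down from root: H -> J -> G

Answer: H J G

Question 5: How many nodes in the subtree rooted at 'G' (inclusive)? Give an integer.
Subtree rooted at G contains: C, G, K
Count = 3

Answer: 3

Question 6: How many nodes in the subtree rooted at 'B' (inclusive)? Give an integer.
Subtree rooted at B contains: B, F, L
Count = 3

Answer: 3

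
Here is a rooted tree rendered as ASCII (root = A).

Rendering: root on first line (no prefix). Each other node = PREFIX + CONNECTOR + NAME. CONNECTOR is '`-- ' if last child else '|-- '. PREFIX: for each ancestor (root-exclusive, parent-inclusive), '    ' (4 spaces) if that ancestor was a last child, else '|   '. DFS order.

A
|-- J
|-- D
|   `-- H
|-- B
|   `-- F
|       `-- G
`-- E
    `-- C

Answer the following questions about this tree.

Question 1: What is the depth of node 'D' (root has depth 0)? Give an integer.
Path from root to D: A -> D
Depth = number of edges = 1

Answer: 1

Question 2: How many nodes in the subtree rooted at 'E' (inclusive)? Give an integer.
Subtree rooted at E contains: C, E
Count = 2

Answer: 2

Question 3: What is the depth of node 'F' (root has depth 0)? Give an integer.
Answer: 2

Derivation:
Path from root to F: A -> B -> F
Depth = number of edges = 2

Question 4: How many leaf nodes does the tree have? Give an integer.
Leaves (nodes with no children): C, G, H, J

Answer: 4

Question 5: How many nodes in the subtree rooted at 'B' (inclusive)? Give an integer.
Subtree rooted at B contains: B, F, G
Count = 3

Answer: 3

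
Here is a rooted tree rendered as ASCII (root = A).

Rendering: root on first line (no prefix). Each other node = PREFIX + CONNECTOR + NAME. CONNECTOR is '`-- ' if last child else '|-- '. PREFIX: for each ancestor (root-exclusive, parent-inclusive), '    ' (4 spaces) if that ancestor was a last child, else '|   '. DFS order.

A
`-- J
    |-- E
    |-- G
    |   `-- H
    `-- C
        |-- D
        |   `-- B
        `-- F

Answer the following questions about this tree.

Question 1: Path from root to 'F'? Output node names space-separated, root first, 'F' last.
Answer: A J C F

Derivation:
Walk down from root: A -> J -> C -> F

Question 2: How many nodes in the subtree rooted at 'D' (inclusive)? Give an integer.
Answer: 2

Derivation:
Subtree rooted at D contains: B, D
Count = 2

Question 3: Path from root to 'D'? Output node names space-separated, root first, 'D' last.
Walk down from root: A -> J -> C -> D

Answer: A J C D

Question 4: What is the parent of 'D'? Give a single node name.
Scan adjacency: D appears as child of C

Answer: C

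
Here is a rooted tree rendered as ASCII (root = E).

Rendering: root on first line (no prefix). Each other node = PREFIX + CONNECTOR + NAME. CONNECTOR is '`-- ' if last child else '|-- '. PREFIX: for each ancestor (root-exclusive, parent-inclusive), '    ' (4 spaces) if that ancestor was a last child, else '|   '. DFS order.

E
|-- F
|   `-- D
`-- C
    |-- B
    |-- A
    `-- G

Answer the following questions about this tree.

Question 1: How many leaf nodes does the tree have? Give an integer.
Answer: 4

Derivation:
Leaves (nodes with no children): A, B, D, G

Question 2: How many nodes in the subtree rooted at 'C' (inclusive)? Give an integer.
Answer: 4

Derivation:
Subtree rooted at C contains: A, B, C, G
Count = 4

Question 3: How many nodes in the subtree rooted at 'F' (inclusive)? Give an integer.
Subtree rooted at F contains: D, F
Count = 2

Answer: 2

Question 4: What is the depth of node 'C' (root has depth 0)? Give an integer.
Answer: 1

Derivation:
Path from root to C: E -> C
Depth = number of edges = 1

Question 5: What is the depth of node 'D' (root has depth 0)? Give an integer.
Path from root to D: E -> F -> D
Depth = number of edges = 2

Answer: 2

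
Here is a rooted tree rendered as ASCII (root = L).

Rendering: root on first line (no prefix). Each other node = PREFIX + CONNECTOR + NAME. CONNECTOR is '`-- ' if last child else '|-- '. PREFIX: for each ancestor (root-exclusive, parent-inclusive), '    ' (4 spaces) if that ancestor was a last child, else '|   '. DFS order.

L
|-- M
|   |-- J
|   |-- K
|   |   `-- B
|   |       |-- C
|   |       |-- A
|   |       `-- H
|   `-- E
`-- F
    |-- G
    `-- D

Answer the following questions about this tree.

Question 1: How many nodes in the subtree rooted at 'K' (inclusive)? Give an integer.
Subtree rooted at K contains: A, B, C, H, K
Count = 5

Answer: 5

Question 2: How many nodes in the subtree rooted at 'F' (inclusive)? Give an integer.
Subtree rooted at F contains: D, F, G
Count = 3

Answer: 3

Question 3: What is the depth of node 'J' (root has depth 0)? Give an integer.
Answer: 2

Derivation:
Path from root to J: L -> M -> J
Depth = number of edges = 2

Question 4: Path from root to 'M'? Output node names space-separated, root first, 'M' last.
Walk down from root: L -> M

Answer: L M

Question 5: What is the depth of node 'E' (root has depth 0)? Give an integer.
Answer: 2

Derivation:
Path from root to E: L -> M -> E
Depth = number of edges = 2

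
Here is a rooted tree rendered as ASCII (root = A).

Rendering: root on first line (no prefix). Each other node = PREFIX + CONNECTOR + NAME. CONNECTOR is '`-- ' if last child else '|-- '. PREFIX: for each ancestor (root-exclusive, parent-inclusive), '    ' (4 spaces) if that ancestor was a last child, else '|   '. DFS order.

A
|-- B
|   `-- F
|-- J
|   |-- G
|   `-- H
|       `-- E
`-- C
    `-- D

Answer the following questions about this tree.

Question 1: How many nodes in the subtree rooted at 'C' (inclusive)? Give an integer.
Answer: 2

Derivation:
Subtree rooted at C contains: C, D
Count = 2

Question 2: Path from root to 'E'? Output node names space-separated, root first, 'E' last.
Answer: A J H E

Derivation:
Walk down from root: A -> J -> H -> E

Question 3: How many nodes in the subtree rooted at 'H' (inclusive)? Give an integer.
Answer: 2

Derivation:
Subtree rooted at H contains: E, H
Count = 2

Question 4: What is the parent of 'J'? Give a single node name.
Scan adjacency: J appears as child of A

Answer: A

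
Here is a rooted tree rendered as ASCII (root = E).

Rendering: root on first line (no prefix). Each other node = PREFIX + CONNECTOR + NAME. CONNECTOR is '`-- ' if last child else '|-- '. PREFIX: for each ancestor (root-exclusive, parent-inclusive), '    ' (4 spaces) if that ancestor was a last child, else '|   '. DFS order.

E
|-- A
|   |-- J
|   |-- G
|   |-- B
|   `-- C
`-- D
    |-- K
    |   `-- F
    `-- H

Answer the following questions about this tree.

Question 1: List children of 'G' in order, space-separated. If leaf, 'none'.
Answer: none

Derivation:
Node G's children (from adjacency): (leaf)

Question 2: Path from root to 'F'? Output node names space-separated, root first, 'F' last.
Answer: E D K F

Derivation:
Walk down from root: E -> D -> K -> F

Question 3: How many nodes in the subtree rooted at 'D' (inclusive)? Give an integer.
Answer: 4

Derivation:
Subtree rooted at D contains: D, F, H, K
Count = 4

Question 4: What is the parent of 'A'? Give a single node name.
Answer: E

Derivation:
Scan adjacency: A appears as child of E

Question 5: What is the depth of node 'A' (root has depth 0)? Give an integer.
Answer: 1

Derivation:
Path from root to A: E -> A
Depth = number of edges = 1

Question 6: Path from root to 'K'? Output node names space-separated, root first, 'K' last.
Answer: E D K

Derivation:
Walk down from root: E -> D -> K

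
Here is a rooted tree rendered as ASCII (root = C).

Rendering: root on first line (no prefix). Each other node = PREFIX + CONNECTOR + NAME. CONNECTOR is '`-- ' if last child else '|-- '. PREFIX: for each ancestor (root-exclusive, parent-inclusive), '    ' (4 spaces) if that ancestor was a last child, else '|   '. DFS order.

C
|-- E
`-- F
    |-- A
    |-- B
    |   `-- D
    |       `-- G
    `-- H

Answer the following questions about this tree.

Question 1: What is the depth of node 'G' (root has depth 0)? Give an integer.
Answer: 4

Derivation:
Path from root to G: C -> F -> B -> D -> G
Depth = number of edges = 4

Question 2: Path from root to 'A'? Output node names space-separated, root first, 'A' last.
Walk down from root: C -> F -> A

Answer: C F A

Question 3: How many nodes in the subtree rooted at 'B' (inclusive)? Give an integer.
Subtree rooted at B contains: B, D, G
Count = 3

Answer: 3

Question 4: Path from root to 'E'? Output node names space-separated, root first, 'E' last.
Walk down from root: C -> E

Answer: C E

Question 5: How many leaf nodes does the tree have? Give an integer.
Leaves (nodes with no children): A, E, G, H

Answer: 4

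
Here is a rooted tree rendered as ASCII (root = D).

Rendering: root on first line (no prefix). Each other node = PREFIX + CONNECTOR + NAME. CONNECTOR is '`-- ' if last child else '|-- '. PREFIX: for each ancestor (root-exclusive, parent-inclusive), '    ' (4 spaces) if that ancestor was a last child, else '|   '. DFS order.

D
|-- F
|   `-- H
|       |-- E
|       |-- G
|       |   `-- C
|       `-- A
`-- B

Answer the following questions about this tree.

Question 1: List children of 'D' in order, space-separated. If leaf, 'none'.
Node D's children (from adjacency): F, B

Answer: F B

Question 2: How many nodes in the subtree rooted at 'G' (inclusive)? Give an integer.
Answer: 2

Derivation:
Subtree rooted at G contains: C, G
Count = 2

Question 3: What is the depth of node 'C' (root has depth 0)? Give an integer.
Path from root to C: D -> F -> H -> G -> C
Depth = number of edges = 4

Answer: 4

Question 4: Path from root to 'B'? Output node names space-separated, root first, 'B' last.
Answer: D B

Derivation:
Walk down from root: D -> B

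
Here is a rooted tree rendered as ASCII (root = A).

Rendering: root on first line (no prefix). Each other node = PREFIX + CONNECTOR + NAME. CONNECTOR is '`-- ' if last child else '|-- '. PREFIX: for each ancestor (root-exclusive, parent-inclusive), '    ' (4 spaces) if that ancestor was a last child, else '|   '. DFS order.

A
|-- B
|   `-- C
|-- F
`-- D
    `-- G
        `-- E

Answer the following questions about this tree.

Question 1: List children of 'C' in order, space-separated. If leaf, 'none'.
Node C's children (from adjacency): (leaf)

Answer: none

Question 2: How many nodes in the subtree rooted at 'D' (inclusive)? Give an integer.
Answer: 3

Derivation:
Subtree rooted at D contains: D, E, G
Count = 3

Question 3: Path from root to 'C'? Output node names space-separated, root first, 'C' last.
Answer: A B C

Derivation:
Walk down from root: A -> B -> C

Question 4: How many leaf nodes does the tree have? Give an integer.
Answer: 3

Derivation:
Leaves (nodes with no children): C, E, F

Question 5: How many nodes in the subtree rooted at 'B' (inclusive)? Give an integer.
Subtree rooted at B contains: B, C
Count = 2

Answer: 2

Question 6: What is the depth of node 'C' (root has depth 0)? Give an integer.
Path from root to C: A -> B -> C
Depth = number of edges = 2

Answer: 2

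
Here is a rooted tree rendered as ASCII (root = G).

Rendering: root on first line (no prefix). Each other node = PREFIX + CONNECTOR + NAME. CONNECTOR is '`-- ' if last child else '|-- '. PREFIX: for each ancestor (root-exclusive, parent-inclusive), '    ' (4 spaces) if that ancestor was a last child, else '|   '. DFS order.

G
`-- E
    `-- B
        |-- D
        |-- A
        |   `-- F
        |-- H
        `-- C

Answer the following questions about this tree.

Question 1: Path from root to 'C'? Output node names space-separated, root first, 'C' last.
Walk down from root: G -> E -> B -> C

Answer: G E B C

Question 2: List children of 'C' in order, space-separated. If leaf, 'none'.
Answer: none

Derivation:
Node C's children (from adjacency): (leaf)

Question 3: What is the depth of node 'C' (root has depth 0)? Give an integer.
Answer: 3

Derivation:
Path from root to C: G -> E -> B -> C
Depth = number of edges = 3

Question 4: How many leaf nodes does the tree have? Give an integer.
Answer: 4

Derivation:
Leaves (nodes with no children): C, D, F, H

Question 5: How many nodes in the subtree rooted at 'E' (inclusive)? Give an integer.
Subtree rooted at E contains: A, B, C, D, E, F, H
Count = 7

Answer: 7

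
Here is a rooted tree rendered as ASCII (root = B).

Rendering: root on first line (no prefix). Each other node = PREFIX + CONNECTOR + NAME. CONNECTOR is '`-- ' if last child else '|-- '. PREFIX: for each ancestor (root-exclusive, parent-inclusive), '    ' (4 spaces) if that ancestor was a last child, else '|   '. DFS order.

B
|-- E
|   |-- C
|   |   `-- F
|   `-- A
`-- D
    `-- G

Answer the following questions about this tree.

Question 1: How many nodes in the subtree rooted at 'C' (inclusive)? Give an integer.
Subtree rooted at C contains: C, F
Count = 2

Answer: 2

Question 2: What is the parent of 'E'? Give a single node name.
Answer: B

Derivation:
Scan adjacency: E appears as child of B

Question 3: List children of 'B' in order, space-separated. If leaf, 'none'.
Answer: E D

Derivation:
Node B's children (from adjacency): E, D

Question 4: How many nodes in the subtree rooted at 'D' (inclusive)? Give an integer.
Answer: 2

Derivation:
Subtree rooted at D contains: D, G
Count = 2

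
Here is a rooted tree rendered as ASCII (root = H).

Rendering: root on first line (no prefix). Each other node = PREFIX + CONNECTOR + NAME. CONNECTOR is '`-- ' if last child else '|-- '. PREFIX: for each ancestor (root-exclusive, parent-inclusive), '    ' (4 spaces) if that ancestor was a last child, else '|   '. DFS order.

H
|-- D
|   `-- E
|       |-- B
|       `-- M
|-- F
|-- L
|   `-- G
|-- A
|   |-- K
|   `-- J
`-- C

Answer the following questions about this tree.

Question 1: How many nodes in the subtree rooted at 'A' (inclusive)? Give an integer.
Answer: 3

Derivation:
Subtree rooted at A contains: A, J, K
Count = 3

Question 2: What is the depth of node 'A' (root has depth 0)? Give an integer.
Path from root to A: H -> A
Depth = number of edges = 1

Answer: 1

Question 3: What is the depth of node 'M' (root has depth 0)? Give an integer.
Answer: 3

Derivation:
Path from root to M: H -> D -> E -> M
Depth = number of edges = 3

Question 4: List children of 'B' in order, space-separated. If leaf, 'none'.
Node B's children (from adjacency): (leaf)

Answer: none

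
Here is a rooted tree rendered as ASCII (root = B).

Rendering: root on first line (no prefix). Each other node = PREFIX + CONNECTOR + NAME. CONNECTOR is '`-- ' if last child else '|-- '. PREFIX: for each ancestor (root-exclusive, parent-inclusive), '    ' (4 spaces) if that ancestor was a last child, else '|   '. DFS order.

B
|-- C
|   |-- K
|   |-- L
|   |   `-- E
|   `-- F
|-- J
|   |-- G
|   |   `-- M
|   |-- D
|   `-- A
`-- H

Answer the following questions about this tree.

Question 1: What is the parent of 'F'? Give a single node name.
Answer: C

Derivation:
Scan adjacency: F appears as child of C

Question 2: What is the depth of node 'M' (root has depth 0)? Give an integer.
Path from root to M: B -> J -> G -> M
Depth = number of edges = 3

Answer: 3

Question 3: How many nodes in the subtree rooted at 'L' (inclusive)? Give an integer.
Answer: 2

Derivation:
Subtree rooted at L contains: E, L
Count = 2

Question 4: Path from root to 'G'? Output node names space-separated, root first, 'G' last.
Walk down from root: B -> J -> G

Answer: B J G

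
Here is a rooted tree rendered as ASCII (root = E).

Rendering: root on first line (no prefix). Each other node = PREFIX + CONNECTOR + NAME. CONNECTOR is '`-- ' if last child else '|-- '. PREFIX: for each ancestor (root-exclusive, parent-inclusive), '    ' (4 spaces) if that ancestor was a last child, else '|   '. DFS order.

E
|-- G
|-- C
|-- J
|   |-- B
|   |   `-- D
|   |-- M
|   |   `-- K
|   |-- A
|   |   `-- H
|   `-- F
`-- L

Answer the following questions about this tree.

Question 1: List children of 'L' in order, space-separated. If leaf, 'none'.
Answer: none

Derivation:
Node L's children (from adjacency): (leaf)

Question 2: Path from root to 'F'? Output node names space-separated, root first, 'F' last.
Walk down from root: E -> J -> F

Answer: E J F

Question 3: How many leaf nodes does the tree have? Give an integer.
Answer: 7

Derivation:
Leaves (nodes with no children): C, D, F, G, H, K, L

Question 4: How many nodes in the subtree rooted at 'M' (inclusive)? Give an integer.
Answer: 2

Derivation:
Subtree rooted at M contains: K, M
Count = 2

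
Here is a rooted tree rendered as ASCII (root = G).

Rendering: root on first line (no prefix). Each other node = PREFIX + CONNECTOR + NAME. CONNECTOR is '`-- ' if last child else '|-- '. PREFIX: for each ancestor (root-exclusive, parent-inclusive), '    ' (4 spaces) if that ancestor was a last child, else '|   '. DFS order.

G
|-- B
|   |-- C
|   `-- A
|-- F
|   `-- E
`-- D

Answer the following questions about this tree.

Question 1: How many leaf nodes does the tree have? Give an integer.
Answer: 4

Derivation:
Leaves (nodes with no children): A, C, D, E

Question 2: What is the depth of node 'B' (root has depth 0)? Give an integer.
Answer: 1

Derivation:
Path from root to B: G -> B
Depth = number of edges = 1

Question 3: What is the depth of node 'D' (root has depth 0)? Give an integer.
Path from root to D: G -> D
Depth = number of edges = 1

Answer: 1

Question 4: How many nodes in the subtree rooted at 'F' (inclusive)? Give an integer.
Subtree rooted at F contains: E, F
Count = 2

Answer: 2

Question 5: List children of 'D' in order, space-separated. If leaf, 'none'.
Answer: none

Derivation:
Node D's children (from adjacency): (leaf)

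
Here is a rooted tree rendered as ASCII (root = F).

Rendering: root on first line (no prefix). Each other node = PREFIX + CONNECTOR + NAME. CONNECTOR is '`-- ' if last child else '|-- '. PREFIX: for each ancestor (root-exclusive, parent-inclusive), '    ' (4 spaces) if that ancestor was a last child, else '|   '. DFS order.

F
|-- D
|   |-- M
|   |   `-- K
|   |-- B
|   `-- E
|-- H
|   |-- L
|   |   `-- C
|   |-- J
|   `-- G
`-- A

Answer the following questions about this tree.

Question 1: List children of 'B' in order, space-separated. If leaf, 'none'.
Answer: none

Derivation:
Node B's children (from adjacency): (leaf)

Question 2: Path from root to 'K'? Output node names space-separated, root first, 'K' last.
Answer: F D M K

Derivation:
Walk down from root: F -> D -> M -> K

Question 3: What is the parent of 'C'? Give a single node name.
Scan adjacency: C appears as child of L

Answer: L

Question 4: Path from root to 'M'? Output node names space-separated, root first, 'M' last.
Answer: F D M

Derivation:
Walk down from root: F -> D -> M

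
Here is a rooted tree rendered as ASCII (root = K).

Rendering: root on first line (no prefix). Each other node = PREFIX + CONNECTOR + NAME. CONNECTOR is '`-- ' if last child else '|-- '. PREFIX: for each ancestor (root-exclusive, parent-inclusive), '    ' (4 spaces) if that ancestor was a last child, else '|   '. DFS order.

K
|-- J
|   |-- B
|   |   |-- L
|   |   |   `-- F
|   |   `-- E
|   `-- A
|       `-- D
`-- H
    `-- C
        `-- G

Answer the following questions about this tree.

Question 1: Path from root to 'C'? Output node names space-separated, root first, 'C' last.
Answer: K H C

Derivation:
Walk down from root: K -> H -> C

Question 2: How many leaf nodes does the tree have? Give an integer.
Leaves (nodes with no children): D, E, F, G

Answer: 4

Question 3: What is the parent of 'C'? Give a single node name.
Answer: H

Derivation:
Scan adjacency: C appears as child of H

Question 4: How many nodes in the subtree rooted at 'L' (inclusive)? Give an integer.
Subtree rooted at L contains: F, L
Count = 2

Answer: 2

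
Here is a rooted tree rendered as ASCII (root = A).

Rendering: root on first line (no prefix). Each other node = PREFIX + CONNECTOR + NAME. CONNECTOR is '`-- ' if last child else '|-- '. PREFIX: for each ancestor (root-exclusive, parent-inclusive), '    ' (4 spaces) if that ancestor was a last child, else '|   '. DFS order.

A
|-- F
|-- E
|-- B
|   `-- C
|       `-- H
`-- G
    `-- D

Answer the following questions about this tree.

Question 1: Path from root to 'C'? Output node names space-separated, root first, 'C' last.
Walk down from root: A -> B -> C

Answer: A B C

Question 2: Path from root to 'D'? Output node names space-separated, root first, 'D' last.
Walk down from root: A -> G -> D

Answer: A G D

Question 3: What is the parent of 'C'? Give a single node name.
Answer: B

Derivation:
Scan adjacency: C appears as child of B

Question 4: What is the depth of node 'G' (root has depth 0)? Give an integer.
Path from root to G: A -> G
Depth = number of edges = 1

Answer: 1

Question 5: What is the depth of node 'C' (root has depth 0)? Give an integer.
Answer: 2

Derivation:
Path from root to C: A -> B -> C
Depth = number of edges = 2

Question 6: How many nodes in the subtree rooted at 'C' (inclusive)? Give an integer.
Answer: 2

Derivation:
Subtree rooted at C contains: C, H
Count = 2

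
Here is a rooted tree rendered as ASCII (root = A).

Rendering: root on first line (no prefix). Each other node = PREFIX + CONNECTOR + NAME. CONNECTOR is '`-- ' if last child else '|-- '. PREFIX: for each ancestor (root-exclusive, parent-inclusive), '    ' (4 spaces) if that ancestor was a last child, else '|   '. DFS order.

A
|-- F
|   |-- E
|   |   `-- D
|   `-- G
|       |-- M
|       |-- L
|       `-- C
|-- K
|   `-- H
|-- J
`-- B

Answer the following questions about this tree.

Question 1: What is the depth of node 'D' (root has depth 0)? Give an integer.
Path from root to D: A -> F -> E -> D
Depth = number of edges = 3

Answer: 3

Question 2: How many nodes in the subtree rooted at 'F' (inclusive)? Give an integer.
Subtree rooted at F contains: C, D, E, F, G, L, M
Count = 7

Answer: 7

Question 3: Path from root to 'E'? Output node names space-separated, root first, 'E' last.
Answer: A F E

Derivation:
Walk down from root: A -> F -> E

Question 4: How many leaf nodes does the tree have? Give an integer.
Leaves (nodes with no children): B, C, D, H, J, L, M

Answer: 7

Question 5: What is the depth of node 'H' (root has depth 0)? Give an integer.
Path from root to H: A -> K -> H
Depth = number of edges = 2

Answer: 2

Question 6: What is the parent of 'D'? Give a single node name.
Answer: E

Derivation:
Scan adjacency: D appears as child of E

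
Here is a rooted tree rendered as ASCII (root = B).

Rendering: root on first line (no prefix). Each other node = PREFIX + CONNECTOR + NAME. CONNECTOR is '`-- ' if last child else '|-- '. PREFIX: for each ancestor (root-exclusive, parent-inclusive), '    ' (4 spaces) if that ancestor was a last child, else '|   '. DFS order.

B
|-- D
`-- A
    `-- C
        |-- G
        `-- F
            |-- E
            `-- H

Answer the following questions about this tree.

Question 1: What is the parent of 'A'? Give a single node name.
Scan adjacency: A appears as child of B

Answer: B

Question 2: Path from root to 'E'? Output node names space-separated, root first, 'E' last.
Answer: B A C F E

Derivation:
Walk down from root: B -> A -> C -> F -> E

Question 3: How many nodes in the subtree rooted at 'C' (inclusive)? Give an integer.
Subtree rooted at C contains: C, E, F, G, H
Count = 5

Answer: 5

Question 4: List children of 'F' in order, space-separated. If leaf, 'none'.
Answer: E H

Derivation:
Node F's children (from adjacency): E, H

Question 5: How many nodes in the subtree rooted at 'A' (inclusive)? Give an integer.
Answer: 6

Derivation:
Subtree rooted at A contains: A, C, E, F, G, H
Count = 6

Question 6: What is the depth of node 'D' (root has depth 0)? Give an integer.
Path from root to D: B -> D
Depth = number of edges = 1

Answer: 1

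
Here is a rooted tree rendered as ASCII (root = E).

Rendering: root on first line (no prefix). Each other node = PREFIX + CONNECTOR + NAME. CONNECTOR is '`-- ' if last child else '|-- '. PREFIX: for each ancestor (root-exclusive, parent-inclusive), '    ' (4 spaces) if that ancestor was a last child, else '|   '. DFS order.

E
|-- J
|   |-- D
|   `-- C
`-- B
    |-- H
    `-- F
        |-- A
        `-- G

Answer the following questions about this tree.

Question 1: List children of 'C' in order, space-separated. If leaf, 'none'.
Answer: none

Derivation:
Node C's children (from adjacency): (leaf)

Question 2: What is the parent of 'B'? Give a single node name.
Answer: E

Derivation:
Scan adjacency: B appears as child of E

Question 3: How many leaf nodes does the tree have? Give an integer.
Leaves (nodes with no children): A, C, D, G, H

Answer: 5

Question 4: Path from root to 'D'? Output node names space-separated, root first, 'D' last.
Walk down from root: E -> J -> D

Answer: E J D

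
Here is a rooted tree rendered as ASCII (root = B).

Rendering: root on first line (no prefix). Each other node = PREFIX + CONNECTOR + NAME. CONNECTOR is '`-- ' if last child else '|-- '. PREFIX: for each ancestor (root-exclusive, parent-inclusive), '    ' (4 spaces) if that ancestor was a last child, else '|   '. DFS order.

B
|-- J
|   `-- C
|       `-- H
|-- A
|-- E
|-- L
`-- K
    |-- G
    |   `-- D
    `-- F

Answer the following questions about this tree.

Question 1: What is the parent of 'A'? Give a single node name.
Scan adjacency: A appears as child of B

Answer: B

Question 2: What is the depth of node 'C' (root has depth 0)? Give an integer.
Path from root to C: B -> J -> C
Depth = number of edges = 2

Answer: 2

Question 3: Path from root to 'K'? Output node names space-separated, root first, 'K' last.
Walk down from root: B -> K

Answer: B K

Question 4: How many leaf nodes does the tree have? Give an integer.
Leaves (nodes with no children): A, D, E, F, H, L

Answer: 6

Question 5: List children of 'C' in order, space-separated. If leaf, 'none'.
Node C's children (from adjacency): H

Answer: H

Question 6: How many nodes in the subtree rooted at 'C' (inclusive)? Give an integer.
Answer: 2

Derivation:
Subtree rooted at C contains: C, H
Count = 2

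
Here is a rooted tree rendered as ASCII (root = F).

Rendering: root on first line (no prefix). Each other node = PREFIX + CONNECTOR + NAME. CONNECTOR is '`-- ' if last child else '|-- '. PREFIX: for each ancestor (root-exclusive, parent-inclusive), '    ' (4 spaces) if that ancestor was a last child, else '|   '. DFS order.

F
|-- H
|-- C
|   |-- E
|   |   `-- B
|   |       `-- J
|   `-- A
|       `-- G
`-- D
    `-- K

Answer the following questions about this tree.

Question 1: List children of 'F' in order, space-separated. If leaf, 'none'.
Node F's children (from adjacency): H, C, D

Answer: H C D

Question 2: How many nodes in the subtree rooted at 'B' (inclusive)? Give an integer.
Answer: 2

Derivation:
Subtree rooted at B contains: B, J
Count = 2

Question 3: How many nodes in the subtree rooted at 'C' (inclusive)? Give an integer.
Subtree rooted at C contains: A, B, C, E, G, J
Count = 6

Answer: 6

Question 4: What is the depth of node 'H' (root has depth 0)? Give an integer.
Path from root to H: F -> H
Depth = number of edges = 1

Answer: 1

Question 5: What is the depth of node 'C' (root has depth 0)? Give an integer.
Path from root to C: F -> C
Depth = number of edges = 1

Answer: 1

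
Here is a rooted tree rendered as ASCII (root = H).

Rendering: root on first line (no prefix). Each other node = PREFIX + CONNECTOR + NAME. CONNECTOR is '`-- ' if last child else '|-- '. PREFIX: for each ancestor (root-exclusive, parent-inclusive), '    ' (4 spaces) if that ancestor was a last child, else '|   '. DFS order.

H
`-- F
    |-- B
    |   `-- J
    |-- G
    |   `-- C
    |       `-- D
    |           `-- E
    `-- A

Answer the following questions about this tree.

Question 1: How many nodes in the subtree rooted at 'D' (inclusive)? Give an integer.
Subtree rooted at D contains: D, E
Count = 2

Answer: 2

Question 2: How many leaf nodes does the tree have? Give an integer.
Leaves (nodes with no children): A, E, J

Answer: 3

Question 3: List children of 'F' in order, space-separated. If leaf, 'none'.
Node F's children (from adjacency): B, G, A

Answer: B G A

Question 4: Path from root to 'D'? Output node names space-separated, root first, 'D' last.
Walk down from root: H -> F -> G -> C -> D

Answer: H F G C D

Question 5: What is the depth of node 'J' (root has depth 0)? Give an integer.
Answer: 3

Derivation:
Path from root to J: H -> F -> B -> J
Depth = number of edges = 3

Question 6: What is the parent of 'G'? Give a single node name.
Answer: F

Derivation:
Scan adjacency: G appears as child of F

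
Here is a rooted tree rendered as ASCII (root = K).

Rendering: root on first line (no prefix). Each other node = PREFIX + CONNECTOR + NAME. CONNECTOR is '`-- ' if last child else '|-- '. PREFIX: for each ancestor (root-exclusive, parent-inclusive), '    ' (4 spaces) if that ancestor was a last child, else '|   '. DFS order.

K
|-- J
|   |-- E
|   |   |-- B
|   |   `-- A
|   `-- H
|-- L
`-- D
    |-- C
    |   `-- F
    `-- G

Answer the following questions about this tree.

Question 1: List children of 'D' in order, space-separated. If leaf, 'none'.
Answer: C G

Derivation:
Node D's children (from adjacency): C, G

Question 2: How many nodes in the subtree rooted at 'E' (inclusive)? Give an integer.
Subtree rooted at E contains: A, B, E
Count = 3

Answer: 3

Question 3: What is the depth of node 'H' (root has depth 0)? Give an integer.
Answer: 2

Derivation:
Path from root to H: K -> J -> H
Depth = number of edges = 2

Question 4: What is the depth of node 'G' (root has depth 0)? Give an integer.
Path from root to G: K -> D -> G
Depth = number of edges = 2

Answer: 2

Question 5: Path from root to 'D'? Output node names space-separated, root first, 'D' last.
Answer: K D

Derivation:
Walk down from root: K -> D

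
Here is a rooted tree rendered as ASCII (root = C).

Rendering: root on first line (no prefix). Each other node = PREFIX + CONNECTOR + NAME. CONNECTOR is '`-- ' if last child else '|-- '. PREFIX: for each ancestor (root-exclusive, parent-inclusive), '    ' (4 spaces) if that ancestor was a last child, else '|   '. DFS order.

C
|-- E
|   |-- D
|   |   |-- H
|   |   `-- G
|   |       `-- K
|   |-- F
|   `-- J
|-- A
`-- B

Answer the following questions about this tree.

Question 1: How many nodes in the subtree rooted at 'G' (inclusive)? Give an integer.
Answer: 2

Derivation:
Subtree rooted at G contains: G, K
Count = 2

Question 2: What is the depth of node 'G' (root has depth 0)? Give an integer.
Answer: 3

Derivation:
Path from root to G: C -> E -> D -> G
Depth = number of edges = 3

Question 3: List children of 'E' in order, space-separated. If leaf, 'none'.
Node E's children (from adjacency): D, F, J

Answer: D F J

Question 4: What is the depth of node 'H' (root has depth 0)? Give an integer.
Answer: 3

Derivation:
Path from root to H: C -> E -> D -> H
Depth = number of edges = 3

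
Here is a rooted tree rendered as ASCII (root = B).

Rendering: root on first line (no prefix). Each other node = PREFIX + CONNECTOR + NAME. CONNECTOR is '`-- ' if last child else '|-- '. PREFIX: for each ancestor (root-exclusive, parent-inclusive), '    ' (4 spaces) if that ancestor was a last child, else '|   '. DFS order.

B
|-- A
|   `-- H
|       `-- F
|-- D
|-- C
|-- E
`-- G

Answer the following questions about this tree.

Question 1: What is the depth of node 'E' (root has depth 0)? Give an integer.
Answer: 1

Derivation:
Path from root to E: B -> E
Depth = number of edges = 1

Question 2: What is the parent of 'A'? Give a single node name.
Scan adjacency: A appears as child of B

Answer: B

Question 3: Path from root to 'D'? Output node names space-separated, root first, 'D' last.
Walk down from root: B -> D

Answer: B D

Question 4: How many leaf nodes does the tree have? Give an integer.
Answer: 5

Derivation:
Leaves (nodes with no children): C, D, E, F, G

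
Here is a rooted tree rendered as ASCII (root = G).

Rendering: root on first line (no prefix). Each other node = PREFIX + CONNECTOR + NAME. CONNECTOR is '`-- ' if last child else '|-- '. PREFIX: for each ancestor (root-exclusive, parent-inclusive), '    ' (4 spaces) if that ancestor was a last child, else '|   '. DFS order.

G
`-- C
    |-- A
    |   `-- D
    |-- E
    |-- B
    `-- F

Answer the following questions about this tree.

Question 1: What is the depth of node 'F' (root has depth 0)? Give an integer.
Path from root to F: G -> C -> F
Depth = number of edges = 2

Answer: 2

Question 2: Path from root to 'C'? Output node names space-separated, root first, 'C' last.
Walk down from root: G -> C

Answer: G C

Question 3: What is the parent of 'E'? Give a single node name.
Scan adjacency: E appears as child of C

Answer: C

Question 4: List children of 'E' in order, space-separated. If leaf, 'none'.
Answer: none

Derivation:
Node E's children (from adjacency): (leaf)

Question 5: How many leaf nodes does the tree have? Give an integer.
Leaves (nodes with no children): B, D, E, F

Answer: 4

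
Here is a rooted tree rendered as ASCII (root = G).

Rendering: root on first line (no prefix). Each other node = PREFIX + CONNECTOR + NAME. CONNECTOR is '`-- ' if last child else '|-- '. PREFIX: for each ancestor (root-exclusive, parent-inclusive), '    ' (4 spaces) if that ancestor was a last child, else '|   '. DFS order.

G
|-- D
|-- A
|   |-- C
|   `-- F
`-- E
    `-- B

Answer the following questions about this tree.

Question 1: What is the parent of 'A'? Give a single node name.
Scan adjacency: A appears as child of G

Answer: G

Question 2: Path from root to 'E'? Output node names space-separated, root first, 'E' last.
Answer: G E

Derivation:
Walk down from root: G -> E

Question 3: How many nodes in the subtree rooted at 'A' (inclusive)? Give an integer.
Answer: 3

Derivation:
Subtree rooted at A contains: A, C, F
Count = 3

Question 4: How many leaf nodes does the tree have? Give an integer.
Answer: 4

Derivation:
Leaves (nodes with no children): B, C, D, F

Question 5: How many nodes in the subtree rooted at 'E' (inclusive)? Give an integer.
Answer: 2

Derivation:
Subtree rooted at E contains: B, E
Count = 2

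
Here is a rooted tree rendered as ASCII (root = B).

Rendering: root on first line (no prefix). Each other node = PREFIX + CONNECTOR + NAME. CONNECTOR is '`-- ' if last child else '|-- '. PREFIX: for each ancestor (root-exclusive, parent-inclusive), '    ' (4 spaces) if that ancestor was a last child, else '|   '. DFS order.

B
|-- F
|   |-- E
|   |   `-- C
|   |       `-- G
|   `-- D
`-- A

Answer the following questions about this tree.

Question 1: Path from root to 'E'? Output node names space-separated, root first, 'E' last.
Walk down from root: B -> F -> E

Answer: B F E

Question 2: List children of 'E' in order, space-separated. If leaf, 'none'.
Node E's children (from adjacency): C

Answer: C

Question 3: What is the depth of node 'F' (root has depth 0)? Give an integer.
Path from root to F: B -> F
Depth = number of edges = 1

Answer: 1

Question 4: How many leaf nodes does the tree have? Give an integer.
Answer: 3

Derivation:
Leaves (nodes with no children): A, D, G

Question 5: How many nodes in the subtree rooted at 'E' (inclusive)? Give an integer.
Answer: 3

Derivation:
Subtree rooted at E contains: C, E, G
Count = 3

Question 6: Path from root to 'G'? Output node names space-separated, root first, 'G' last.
Answer: B F E C G

Derivation:
Walk down from root: B -> F -> E -> C -> G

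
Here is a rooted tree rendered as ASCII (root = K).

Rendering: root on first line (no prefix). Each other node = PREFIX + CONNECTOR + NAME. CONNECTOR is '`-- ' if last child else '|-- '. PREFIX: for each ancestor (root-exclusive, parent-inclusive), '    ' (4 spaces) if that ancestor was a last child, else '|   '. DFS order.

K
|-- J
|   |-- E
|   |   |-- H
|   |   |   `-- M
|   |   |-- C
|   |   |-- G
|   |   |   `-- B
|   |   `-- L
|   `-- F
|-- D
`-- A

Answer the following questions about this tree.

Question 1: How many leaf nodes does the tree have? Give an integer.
Answer: 7

Derivation:
Leaves (nodes with no children): A, B, C, D, F, L, M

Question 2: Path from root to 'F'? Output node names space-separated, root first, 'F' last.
Answer: K J F

Derivation:
Walk down from root: K -> J -> F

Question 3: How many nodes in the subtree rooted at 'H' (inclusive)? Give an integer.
Subtree rooted at H contains: H, M
Count = 2

Answer: 2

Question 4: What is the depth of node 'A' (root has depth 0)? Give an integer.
Path from root to A: K -> A
Depth = number of edges = 1

Answer: 1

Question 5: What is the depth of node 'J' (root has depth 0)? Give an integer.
Path from root to J: K -> J
Depth = number of edges = 1

Answer: 1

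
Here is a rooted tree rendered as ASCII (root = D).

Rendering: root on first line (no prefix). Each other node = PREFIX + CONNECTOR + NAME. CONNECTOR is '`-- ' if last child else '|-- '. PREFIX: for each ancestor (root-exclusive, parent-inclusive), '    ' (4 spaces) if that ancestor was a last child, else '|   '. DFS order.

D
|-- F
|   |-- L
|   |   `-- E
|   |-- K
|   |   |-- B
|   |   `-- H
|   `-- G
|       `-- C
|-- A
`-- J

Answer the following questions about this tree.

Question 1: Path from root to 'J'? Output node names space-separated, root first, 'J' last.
Walk down from root: D -> J

Answer: D J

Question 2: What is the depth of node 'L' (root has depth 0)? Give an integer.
Path from root to L: D -> F -> L
Depth = number of edges = 2

Answer: 2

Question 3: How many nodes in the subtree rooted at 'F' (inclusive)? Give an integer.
Subtree rooted at F contains: B, C, E, F, G, H, K, L
Count = 8

Answer: 8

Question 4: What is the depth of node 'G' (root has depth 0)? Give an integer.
Path from root to G: D -> F -> G
Depth = number of edges = 2

Answer: 2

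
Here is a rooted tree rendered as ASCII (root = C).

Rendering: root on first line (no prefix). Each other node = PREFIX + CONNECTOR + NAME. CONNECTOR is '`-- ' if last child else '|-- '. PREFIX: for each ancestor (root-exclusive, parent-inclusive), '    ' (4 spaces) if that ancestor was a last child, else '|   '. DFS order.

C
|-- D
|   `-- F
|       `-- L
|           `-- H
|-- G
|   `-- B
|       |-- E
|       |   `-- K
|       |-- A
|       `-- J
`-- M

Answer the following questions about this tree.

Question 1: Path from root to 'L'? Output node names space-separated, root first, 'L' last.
Answer: C D F L

Derivation:
Walk down from root: C -> D -> F -> L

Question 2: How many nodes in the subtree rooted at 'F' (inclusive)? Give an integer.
Subtree rooted at F contains: F, H, L
Count = 3

Answer: 3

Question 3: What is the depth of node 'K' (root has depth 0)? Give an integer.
Answer: 4

Derivation:
Path from root to K: C -> G -> B -> E -> K
Depth = number of edges = 4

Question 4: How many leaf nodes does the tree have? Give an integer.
Answer: 5

Derivation:
Leaves (nodes with no children): A, H, J, K, M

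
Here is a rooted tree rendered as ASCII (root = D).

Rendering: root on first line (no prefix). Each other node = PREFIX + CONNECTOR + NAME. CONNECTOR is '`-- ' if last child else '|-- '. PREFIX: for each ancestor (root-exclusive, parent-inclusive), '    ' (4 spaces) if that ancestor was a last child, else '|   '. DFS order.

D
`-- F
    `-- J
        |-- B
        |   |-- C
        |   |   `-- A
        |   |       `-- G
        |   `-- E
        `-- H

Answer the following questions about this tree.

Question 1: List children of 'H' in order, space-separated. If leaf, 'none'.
Answer: none

Derivation:
Node H's children (from adjacency): (leaf)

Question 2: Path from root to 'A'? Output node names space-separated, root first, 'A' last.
Walk down from root: D -> F -> J -> B -> C -> A

Answer: D F J B C A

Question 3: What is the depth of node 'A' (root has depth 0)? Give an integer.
Answer: 5

Derivation:
Path from root to A: D -> F -> J -> B -> C -> A
Depth = number of edges = 5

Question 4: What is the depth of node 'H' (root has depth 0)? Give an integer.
Answer: 3

Derivation:
Path from root to H: D -> F -> J -> H
Depth = number of edges = 3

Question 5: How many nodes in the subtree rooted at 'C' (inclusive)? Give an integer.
Answer: 3

Derivation:
Subtree rooted at C contains: A, C, G
Count = 3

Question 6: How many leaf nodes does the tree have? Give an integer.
Leaves (nodes with no children): E, G, H

Answer: 3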